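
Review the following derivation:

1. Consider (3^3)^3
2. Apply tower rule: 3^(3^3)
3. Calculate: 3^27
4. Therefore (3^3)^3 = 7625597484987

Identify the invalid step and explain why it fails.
Step 2: Apply tower rule: 3^(3^3)

Step 2 incorrectly states that (a^b)^c = a^(b^c). The correct rule is (a^b)^c = a^(b×c). The actual value is (3^3)^3 = 3^9 = 19683, not 3^27 = 7625597484987.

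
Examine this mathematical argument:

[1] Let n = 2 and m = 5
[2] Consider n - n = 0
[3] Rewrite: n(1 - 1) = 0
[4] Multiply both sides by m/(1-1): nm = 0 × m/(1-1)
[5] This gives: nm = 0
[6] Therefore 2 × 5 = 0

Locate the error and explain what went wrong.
Step 4: Multiply both sides by m/(1-1): nm = 0 × m/(1-1)

Step 4 multiplies both sides by m/(1-1). However, 1-1 = 0, so this is multiplication by m/0, which is undefined. We cannot multiply by an undefined expression.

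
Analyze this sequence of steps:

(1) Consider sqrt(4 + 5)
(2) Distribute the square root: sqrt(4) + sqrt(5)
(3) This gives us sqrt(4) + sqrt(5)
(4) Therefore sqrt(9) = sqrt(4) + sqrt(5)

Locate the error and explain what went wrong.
Step 2: Distribute the square root: sqrt(4) + sqrt(5)

Step 2 incorrectly 'distributes' the square root over addition. The square root function does not distribute: sqrt(a + b) ≠ sqrt(a) + sqrt(b). In fact, sqrt(4 + 5) = sqrt(9) ≈ 3.0000, while sqrt(4) + sqrt(5) ≈ 4.2361.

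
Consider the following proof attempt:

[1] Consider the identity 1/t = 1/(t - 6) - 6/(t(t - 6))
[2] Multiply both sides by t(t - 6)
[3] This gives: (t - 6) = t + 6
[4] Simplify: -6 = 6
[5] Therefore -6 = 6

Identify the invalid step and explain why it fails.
Step 3: This gives: (t - 6) = t + 6

Step 3 makes a sign error when clearing denominators. Multiplying -6/(t(t - 6)) by t(t - 6) gives -6, not +6. The correct result is (t - 6) = t - 6, which is trivially true, not (t - 6) = t + 6. (Step 1 is a valid identity: 1/(t - 6) - 6/(t(t - 6)) = (t - 6)/(t(t - 6)) = 1/t.)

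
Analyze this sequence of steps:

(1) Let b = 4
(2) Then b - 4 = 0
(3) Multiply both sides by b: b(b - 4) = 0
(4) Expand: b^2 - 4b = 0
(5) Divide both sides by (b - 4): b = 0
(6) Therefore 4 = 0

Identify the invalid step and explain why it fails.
Step 5: Divide both sides by (b - 4): b = 0

Step 5 divides both sides by (b - 4). However, since b = 4, we have (b - 4) = 0. Division by zero is undefined, making this step invalid.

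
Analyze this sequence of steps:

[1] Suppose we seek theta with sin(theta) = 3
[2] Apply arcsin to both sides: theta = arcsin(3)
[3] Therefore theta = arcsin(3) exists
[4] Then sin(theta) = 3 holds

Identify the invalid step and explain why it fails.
Step 2: Apply arcsin to both sides: theta = arcsin(3)

Step 2 applies arcsin to 3. However, arcsin(x) is only defined for x in [-1, 1] because sin(theta) can only produce values in that range. Since |3| > 1, arcsin(3) is undefined. There is no angle whose sine equals 3.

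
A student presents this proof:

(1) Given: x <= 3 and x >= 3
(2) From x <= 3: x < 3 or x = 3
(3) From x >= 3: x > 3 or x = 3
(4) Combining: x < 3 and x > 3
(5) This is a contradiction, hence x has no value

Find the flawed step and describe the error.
Step 4: Combining: x < 3 and x > 3

Step 4 incorrectly combines the conditions. From x <= 3 and x >= 3, the intersection is x = 3. The error treats the 'or' cases as 'and' requirements. The correct conclusion is that x = 3 is the unique solution, not that no solution exists.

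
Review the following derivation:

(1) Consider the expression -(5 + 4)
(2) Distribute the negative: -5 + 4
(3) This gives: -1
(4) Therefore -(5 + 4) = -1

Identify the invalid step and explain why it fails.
Step 2: Distribute the negative: -5 + 4

Step 2 incorrectly distributes the negative sign. The correct distribution is -(5 + 4) = -5 - 4 = -9. The negative must be applied to both terms, not just the first. The error treats -(5 + 4) as -5 + 4, which equals -1 instead of -9.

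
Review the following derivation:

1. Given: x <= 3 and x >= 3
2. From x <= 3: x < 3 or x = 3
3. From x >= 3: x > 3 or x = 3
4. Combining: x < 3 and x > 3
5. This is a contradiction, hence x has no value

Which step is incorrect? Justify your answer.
Step 4: Combining: x < 3 and x > 3

Step 4 incorrectly combines the conditions. From x <= 3 and x >= 3, the intersection is x = 3. The error treats the 'or' cases as 'and' requirements. The correct conclusion is that x = 3 is the unique solution, not that no solution exists.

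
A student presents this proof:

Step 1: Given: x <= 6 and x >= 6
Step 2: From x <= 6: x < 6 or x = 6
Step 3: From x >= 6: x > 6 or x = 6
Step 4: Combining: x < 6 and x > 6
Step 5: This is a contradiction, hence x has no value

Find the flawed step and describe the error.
Step 4: Combining: x < 6 and x > 6

Step 4 incorrectly combines the conditions. From x <= 6 and x >= 6, the intersection is x = 6. The error treats the 'or' cases as 'and' requirements. The correct conclusion is that x = 6 is the unique solution, not that no solution exists.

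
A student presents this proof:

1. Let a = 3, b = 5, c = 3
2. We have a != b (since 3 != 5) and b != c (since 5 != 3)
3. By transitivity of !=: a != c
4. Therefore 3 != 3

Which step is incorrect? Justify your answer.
Step 3: By transitivity of !=: a != c

Step 3 incorrectly applies transitivity to the '!=' relation. Transitivity states: if a R b and b R c, then a R c. However, '!=' is not transitive. Counterexample: 3 != 5 and 5 != 3, but 3 = 3 (both equal 3). Transitivity holds for relations like <, <=, =, but not for !=.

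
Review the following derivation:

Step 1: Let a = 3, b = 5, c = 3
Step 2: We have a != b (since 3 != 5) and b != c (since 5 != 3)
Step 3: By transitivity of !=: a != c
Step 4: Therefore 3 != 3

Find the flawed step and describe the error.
Step 3: By transitivity of !=: a != c

Step 3 incorrectly applies transitivity to the '!=' relation. Transitivity states: if a R b and b R c, then a R c. However, '!=' is not transitive. Counterexample: 3 != 5 and 5 != 3, but 3 = 3 (both equal 3). Transitivity holds for relations like <, <=, =, but not for !=.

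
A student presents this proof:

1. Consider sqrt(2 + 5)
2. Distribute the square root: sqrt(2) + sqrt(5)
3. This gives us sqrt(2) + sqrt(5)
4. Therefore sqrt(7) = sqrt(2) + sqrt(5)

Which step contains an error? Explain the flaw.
Step 2: Distribute the square root: sqrt(2) + sqrt(5)

Step 2 incorrectly 'distributes' the square root over addition. The square root function does not distribute: sqrt(a + b) ≠ sqrt(a) + sqrt(b). In fact, sqrt(2 + 5) = sqrt(7) ≈ 2.6458, while sqrt(2) + sqrt(5) ≈ 3.6503.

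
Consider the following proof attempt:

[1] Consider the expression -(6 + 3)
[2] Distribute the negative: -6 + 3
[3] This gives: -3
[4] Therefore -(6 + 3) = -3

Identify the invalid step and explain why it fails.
Step 2: Distribute the negative: -6 + 3

Step 2 incorrectly distributes the negative sign. The correct distribution is -(6 + 3) = -6 - 3 = -9. The negative must be applied to both terms, not just the first. The error treats -(6 + 3) as -6 + 3, which equals -3 instead of -9.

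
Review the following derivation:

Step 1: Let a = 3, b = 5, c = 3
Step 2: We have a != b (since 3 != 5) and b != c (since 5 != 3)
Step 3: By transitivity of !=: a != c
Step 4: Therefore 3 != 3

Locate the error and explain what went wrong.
Step 3: By transitivity of !=: a != c

Step 3 incorrectly applies transitivity to the '!=' relation. Transitivity states: if a R b and b R c, then a R c. However, '!=' is not transitive. Counterexample: 3 != 5 and 5 != 3, but 3 = 3 (both equal 3). Transitivity holds for relations like <, <=, =, but not for !=.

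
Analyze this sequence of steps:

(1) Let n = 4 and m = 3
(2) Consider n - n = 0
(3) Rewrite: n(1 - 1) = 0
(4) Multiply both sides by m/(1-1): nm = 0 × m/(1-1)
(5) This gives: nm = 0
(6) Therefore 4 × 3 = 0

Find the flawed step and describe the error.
Step 4: Multiply both sides by m/(1-1): nm = 0 × m/(1-1)

Step 4 multiplies both sides by m/(1-1). However, 1-1 = 0, so this is multiplication by m/0, which is undefined. We cannot multiply by an undefined expression.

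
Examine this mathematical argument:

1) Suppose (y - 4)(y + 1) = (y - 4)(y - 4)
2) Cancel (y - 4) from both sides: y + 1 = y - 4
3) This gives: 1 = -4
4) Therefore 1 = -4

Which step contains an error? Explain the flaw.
Step 2: Cancel (y - 4) from both sides: y + 1 = y - 4

Step 2 cancels (y - 4) from both sides. This is only valid if (y - 4) ≠ 0, i.e., y ≠ 4. When y = 4, both sides equal zero regardless of the other factors. The correct approach requires considering y = 4 as a separate case.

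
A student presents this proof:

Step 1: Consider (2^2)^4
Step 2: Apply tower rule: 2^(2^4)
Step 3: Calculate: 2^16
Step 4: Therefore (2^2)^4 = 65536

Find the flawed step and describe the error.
Step 2: Apply tower rule: 2^(2^4)

Step 2 incorrectly states that (a^b)^c = a^(b^c). The correct rule is (a^b)^c = a^(b×c). The actual value is (2^2)^4 = 2^8 = 256, not 2^16 = 65536.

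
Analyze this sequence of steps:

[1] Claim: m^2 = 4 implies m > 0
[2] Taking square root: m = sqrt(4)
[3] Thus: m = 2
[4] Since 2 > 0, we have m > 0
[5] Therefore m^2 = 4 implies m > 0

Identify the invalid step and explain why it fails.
Step 2: Taking square root: m = sqrt(4)

Step 2 takes the square root and assumes the positive root only. The equation m^2 = 4 actually has two solutions: m = 2 and m = -2. The proof silently assumes m > 0 without justification, then uses this assumption to conclude m > 0, which is circular. The counterexample m = -2 shows the claim is false.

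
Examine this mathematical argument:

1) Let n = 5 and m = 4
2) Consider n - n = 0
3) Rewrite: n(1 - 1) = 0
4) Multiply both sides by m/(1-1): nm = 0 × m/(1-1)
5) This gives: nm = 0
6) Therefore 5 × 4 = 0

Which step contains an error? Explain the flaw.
Step 4: Multiply both sides by m/(1-1): nm = 0 × m/(1-1)

Step 4 multiplies both sides by m/(1-1). However, 1-1 = 0, so this is multiplication by m/0, which is undefined. We cannot multiply by an undefined expression.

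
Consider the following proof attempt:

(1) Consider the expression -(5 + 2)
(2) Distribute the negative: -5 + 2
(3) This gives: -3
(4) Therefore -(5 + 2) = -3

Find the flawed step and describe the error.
Step 2: Distribute the negative: -5 + 2

Step 2 incorrectly distributes the negative sign. The correct distribution is -(5 + 2) = -5 - 2 = -7. The negative must be applied to both terms, not just the first. The error treats -(5 + 2) as -5 + 2, which equals -3 instead of -7.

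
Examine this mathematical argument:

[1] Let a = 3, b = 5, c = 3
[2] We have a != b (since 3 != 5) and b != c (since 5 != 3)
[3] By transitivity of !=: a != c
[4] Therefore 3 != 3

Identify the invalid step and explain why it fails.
Step 3: By transitivity of !=: a != c

Step 3 incorrectly applies transitivity to the '!=' relation. Transitivity states: if a R b and b R c, then a R c. However, '!=' is not transitive. Counterexample: 3 != 5 and 5 != 3, but 3 = 3 (both equal 3). Transitivity holds for relations like <, <=, =, but not for !=.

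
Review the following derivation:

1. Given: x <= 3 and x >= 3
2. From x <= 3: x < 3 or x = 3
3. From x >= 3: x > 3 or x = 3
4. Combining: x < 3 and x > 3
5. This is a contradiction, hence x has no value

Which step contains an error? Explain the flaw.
Step 4: Combining: x < 3 and x > 3

Step 4 incorrectly combines the conditions. From x <= 3 and x >= 3, the intersection is x = 3. The error treats the 'or' cases as 'and' requirements. The correct conclusion is that x = 3 is the unique solution, not that no solution exists.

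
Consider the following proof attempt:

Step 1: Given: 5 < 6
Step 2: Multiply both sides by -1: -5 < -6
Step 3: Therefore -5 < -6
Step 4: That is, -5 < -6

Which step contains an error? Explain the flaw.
Step 2: Multiply both sides by -1: -5 < -6

Step 2 multiplies both sides by -1 but fails to reverse the inequality sign. When multiplying (or dividing) an inequality by a negative number, the direction must be reversed. Since 5 < 6, we should get -5 > -6, i.e., -5 > -6.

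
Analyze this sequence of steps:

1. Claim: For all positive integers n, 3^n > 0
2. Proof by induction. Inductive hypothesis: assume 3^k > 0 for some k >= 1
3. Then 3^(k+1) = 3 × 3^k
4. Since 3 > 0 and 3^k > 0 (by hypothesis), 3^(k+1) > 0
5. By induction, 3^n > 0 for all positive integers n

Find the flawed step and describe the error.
Step 5: By induction, 3^n > 0 for all positive integers n

Step 5 concludes the proof by induction, but no base case was ever established. A valid induction proof requires: (1) a base case proving 3^1 > 0, and (2) an inductive step showing IF 3^k > 0 THEN 3^(k+1) > 0. Steps 2-4 correctly establish the inductive step, but without the base case the conclusion in step 5 does not follow.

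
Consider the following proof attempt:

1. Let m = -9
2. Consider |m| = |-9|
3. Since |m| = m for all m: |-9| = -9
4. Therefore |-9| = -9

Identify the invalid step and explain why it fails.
Step 3: Since |m| = m for all m: |-9| = -9

Step 3 incorrectly states that |m| = m for all m. The correct definition is |m| = m when m >= 0, and |m| = -m when m < 0. Since -9 < 0, we have |-9| = -(-9) = 9, not -9.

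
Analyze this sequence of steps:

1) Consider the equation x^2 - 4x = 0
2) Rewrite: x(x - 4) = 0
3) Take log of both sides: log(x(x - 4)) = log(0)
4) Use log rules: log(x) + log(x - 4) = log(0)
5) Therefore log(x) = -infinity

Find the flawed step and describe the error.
Step 3: Take log of both sides: log(x(x - 4)) = log(0)

Step 3 takes the logarithm of both sides, resulting in log(0) on the right side. The logarithm is only defined for positive numbers; log(0) is undefined (approaches negative infinity). This operation is invalid.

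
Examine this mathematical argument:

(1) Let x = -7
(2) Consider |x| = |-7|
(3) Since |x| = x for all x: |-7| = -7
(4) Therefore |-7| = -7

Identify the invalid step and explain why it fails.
Step 3: Since |x| = x for all x: |-7| = -7

Step 3 incorrectly states that |x| = x for all x. The correct definition is |x| = x when x >= 0, and |x| = -x when x < 0. Since -7 < 0, we have |-7| = -(-7) = 7, not -7.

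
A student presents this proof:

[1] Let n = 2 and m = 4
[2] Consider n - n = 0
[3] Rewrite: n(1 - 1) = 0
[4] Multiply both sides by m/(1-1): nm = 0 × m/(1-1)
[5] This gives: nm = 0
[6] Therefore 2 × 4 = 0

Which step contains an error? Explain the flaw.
Step 4: Multiply both sides by m/(1-1): nm = 0 × m/(1-1)

Step 4 multiplies both sides by m/(1-1). However, 1-1 = 0, so this is multiplication by m/0, which is undefined. We cannot multiply by an undefined expression.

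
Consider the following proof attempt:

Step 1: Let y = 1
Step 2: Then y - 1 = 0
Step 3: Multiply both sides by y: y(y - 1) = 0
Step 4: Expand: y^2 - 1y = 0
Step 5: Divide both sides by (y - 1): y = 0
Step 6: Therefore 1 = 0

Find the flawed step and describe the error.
Step 5: Divide both sides by (y - 1): y = 0

Step 5 divides both sides by (y - 1). However, since y = 1, we have (y - 1) = 0. Division by zero is undefined, making this step invalid.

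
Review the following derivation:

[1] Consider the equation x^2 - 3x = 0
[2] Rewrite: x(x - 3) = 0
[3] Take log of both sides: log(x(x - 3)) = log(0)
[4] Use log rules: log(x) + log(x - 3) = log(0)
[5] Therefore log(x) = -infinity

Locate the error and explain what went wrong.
Step 3: Take log of both sides: log(x(x - 3)) = log(0)

Step 3 takes the logarithm of both sides, resulting in log(0) on the right side. The logarithm is only defined for positive numbers; log(0) is undefined (approaches negative infinity). This operation is invalid.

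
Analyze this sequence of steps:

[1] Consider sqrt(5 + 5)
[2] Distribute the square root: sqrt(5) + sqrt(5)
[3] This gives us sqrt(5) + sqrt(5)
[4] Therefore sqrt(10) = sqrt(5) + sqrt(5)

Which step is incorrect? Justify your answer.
Step 2: Distribute the square root: sqrt(5) + sqrt(5)

Step 2 incorrectly 'distributes' the square root over addition. The square root function does not distribute: sqrt(a + b) ≠ sqrt(a) + sqrt(b). In fact, sqrt(5 + 5) = sqrt(10) ≈ 3.1623, while sqrt(5) + sqrt(5) ≈ 4.4721.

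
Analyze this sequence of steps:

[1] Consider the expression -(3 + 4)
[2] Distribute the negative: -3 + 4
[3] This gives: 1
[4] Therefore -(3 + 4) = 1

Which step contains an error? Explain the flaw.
Step 2: Distribute the negative: -3 + 4

Step 2 incorrectly distributes the negative sign. The correct distribution is -(3 + 4) = -3 - 4 = -7. The negative must be applied to both terms, not just the first. The error treats -(3 + 4) as -3 + 4, which equals 1 instead of -7.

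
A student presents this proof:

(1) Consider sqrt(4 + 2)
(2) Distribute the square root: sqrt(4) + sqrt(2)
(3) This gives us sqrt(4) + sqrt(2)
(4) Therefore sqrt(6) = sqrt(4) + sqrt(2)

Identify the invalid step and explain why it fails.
Step 2: Distribute the square root: sqrt(4) + sqrt(2)

Step 2 incorrectly 'distributes' the square root over addition. The square root function does not distribute: sqrt(a + b) ≠ sqrt(a) + sqrt(b). In fact, sqrt(4 + 2) = sqrt(6) ≈ 2.4495, while sqrt(4) + sqrt(2) ≈ 3.4142.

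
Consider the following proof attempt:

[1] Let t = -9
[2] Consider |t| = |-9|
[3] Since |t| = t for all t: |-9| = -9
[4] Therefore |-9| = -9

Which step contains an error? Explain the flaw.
Step 3: Since |t| = t for all t: |-9| = -9

Step 3 incorrectly states that |t| = t for all t. The correct definition is |t| = t when t >= 0, and |t| = -t when t < 0. Since -9 < 0, we have |-9| = -(-9) = 9, not -9.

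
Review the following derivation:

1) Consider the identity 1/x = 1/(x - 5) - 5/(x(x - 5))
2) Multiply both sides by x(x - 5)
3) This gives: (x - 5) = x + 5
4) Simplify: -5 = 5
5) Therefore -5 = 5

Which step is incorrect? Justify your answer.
Step 3: This gives: (x - 5) = x + 5

Step 3 makes a sign error when clearing denominators. Multiplying -5/(x(x - 5)) by x(x - 5) gives -5, not +5. The correct result is (x - 5) = x - 5, which is trivially true, not (x - 5) = x + 5. (Step 1 is a valid identity: 1/(x - 5) - 5/(x(x - 5)) = (x - 5)/(x(x - 5)) = 1/x.)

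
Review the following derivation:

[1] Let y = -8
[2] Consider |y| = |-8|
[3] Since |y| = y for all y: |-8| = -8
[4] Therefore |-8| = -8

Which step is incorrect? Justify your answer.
Step 3: Since |y| = y for all y: |-8| = -8

Step 3 incorrectly states that |y| = y for all y. The correct definition is |y| = y when y >= 0, and |y| = -y when y < 0. Since -8 < 0, we have |-8| = -(-8) = 8, not -8.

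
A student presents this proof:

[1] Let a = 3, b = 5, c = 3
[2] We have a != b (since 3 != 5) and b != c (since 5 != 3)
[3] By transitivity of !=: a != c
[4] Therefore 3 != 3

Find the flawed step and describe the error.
Step 3: By transitivity of !=: a != c

Step 3 incorrectly applies transitivity to the '!=' relation. Transitivity states: if a R b and b R c, then a R c. However, '!=' is not transitive. Counterexample: 3 != 5 and 5 != 3, but 3 = 3 (both equal 3). Transitivity holds for relations like <, <=, =, but not for !=.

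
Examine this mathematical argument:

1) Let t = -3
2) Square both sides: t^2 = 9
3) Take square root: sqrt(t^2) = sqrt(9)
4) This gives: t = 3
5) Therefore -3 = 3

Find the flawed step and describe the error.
Step 4: This gives: t = 3

Step 4 incorrectly states that sqrt(t^2) = t. The correct identity is sqrt(t^2) = |t|. Since t = -3 < 0, we have sqrt(t^2) = |-3| = 3, not t = -3.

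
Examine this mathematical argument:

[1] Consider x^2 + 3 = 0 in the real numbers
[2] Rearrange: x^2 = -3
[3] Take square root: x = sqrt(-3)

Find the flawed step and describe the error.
Step 3: Take square root: x = sqrt(-3)

Step 3 takes the square root of -3, which is negative. In the real number system, the square root of a negative number is undefined. The equation x^2 + 3 = 0 has no real solutions. Square roots of negative numbers only exist in the complex numbers.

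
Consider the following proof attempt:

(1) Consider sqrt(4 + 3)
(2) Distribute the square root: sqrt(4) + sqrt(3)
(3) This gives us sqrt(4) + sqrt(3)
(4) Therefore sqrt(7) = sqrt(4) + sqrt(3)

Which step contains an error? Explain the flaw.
Step 2: Distribute the square root: sqrt(4) + sqrt(3)

Step 2 incorrectly 'distributes' the square root over addition. The square root function does not distribute: sqrt(a + b) ≠ sqrt(a) + sqrt(b). In fact, sqrt(4 + 3) = sqrt(7) ≈ 2.6458, while sqrt(4) + sqrt(3) ≈ 3.7321.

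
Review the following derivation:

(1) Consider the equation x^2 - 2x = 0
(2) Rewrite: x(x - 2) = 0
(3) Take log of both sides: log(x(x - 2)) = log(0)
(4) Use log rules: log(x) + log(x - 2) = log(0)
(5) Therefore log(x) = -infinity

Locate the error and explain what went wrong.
Step 3: Take log of both sides: log(x(x - 2)) = log(0)

Step 3 takes the logarithm of both sides, resulting in log(0) on the right side. The logarithm is only defined for positive numbers; log(0) is undefined (approaches negative infinity). This operation is invalid.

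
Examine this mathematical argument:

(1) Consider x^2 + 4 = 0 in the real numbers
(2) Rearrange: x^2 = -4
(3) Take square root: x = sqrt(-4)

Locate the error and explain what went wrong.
Step 3: Take square root: x = sqrt(-4)

Step 3 takes the square root of -4, which is negative. In the real number system, the square root of a negative number is undefined. The equation x^2 + 4 = 0 has no real solutions. Square roots of negative numbers only exist in the complex numbers.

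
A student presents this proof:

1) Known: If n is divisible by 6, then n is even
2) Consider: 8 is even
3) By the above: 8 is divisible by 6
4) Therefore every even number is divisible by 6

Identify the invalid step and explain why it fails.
Step 3: By the above: 8 is divisible by 6

Step 3 commits the fallacy of affirming the consequent. The known fact 'divisible by 6 → even' does NOT imply 'even → divisible by 6'. That would be the converse, which is false. For example, 8 is even but 8 ÷ 6 = 1.33, which is not an integer.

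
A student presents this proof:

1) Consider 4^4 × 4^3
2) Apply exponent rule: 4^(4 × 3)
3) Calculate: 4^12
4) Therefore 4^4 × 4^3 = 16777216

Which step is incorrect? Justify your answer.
Step 2: Apply exponent rule: 4^(4 × 3)

Step 2 incorrectly states that a^b × a^c = a^(b×c). The correct rule is a^b × a^c = a^(b+c). The actual value is 4^4 × 4^3 = 4^7 = 16384, not 4^12 = 16777216.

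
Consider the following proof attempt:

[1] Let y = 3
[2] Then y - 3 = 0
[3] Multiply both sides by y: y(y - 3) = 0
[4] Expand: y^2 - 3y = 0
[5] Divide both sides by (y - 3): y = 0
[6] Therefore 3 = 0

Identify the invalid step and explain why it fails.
Step 5: Divide both sides by (y - 3): y = 0

Step 5 divides both sides by (y - 3). However, since y = 3, we have (y - 3) = 0. Division by zero is undefined, making this step invalid.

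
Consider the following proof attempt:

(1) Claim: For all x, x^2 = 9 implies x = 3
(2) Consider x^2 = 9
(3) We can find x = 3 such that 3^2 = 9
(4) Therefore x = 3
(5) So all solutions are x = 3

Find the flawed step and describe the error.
Step 4: Therefore x = 3

Step 4 incorrectly concludes that x = 3 is the only solution. The proof shows that x = 3 is A solution (existence), but does not show it is the ONLY solution (uniqueness). In fact, x = -3 is also a solution since (-3)^2 = 9. Finding one solution doesn't prove there are no others.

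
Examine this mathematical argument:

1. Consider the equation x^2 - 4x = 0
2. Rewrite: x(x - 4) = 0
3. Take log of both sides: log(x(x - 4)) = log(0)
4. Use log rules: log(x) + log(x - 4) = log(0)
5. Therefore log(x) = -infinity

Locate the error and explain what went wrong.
Step 3: Take log of both sides: log(x(x - 4)) = log(0)

Step 3 takes the logarithm of both sides, resulting in log(0) on the right side. The logarithm is only defined for positive numbers; log(0) is undefined (approaches negative infinity). This operation is invalid.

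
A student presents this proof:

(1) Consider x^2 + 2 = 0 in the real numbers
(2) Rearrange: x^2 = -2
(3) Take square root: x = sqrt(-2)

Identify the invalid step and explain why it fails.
Step 3: Take square root: x = sqrt(-2)

Step 3 takes the square root of -2, which is negative. In the real number system, the square root of a negative number is undefined. The equation x^2 + 2 = 0 has no real solutions. Square roots of negative numbers only exist in the complex numbers.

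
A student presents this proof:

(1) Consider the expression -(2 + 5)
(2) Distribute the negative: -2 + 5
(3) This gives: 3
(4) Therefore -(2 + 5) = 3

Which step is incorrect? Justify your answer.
Step 2: Distribute the negative: -2 + 5

Step 2 incorrectly distributes the negative sign. The correct distribution is -(2 + 5) = -2 - 5 = -7. The negative must be applied to both terms, not just the first. The error treats -(2 + 5) as -2 + 5, which equals 3 instead of -7.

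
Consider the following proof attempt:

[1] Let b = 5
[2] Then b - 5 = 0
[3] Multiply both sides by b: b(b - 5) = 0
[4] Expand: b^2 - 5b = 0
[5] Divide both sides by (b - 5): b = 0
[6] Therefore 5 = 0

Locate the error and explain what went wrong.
Step 5: Divide both sides by (b - 5): b = 0

Step 5 divides both sides by (b - 5). However, since b = 5, we have (b - 5) = 0. Division by zero is undefined, making this step invalid.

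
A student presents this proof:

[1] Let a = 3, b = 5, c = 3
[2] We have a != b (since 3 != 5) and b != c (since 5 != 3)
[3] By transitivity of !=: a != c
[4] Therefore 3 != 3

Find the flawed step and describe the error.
Step 3: By transitivity of !=: a != c

Step 3 incorrectly applies transitivity to the '!=' relation. Transitivity states: if a R b and b R c, then a R c. However, '!=' is not transitive. Counterexample: 3 != 5 and 5 != 3, but 3 = 3 (both equal 3). Transitivity holds for relations like <, <=, =, but not for !=.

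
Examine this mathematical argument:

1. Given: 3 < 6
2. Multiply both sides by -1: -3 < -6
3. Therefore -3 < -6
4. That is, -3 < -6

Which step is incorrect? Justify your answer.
Step 2: Multiply both sides by -1: -3 < -6

Step 2 multiplies both sides by -1 but fails to reverse the inequality sign. When multiplying (or dividing) an inequality by a negative number, the direction must be reversed. Since 3 < 6, we should get -3 > -6, i.e., -3 > -6.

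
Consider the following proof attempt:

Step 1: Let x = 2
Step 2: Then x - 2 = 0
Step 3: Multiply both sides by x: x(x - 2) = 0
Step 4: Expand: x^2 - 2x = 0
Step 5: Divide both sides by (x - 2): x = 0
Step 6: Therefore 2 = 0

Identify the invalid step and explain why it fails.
Step 5: Divide both sides by (x - 2): x = 0

Step 5 divides both sides by (x - 2). However, since x = 2, we have (x - 2) = 0. Division by zero is undefined, making this step invalid.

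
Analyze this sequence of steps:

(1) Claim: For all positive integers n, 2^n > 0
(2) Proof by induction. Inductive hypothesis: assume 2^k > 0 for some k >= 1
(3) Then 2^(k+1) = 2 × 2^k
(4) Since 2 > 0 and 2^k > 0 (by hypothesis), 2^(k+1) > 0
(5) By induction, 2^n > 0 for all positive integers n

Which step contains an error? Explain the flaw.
Step 5: By induction, 2^n > 0 for all positive integers n

Step 5 concludes the proof by induction, but no base case was ever established. A valid induction proof requires: (1) a base case proving 2^1 > 0, and (2) an inductive step showing IF 2^k > 0 THEN 2^(k+1) > 0. Steps 2-4 correctly establish the inductive step, but without the base case the conclusion in step 5 does not follow.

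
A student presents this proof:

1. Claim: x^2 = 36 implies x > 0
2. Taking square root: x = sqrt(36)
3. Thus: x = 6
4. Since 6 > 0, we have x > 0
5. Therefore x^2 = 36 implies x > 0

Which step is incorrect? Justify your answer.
Step 2: Taking square root: x = sqrt(36)

Step 2 takes the square root and assumes the positive root only. The equation x^2 = 36 actually has two solutions: x = 6 and x = -6. The proof silently assumes x > 0 without justification, then uses this assumption to conclude x > 0, which is circular. The counterexample x = -6 shows the claim is false.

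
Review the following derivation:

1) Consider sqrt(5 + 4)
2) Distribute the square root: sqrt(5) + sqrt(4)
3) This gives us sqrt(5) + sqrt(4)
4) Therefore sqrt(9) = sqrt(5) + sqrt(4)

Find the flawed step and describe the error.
Step 2: Distribute the square root: sqrt(5) + sqrt(4)

Step 2 incorrectly 'distributes' the square root over addition. The square root function does not distribute: sqrt(a + b) ≠ sqrt(a) + sqrt(b). In fact, sqrt(5 + 4) = sqrt(9) ≈ 3.0000, while sqrt(5) + sqrt(4) ≈ 4.2361.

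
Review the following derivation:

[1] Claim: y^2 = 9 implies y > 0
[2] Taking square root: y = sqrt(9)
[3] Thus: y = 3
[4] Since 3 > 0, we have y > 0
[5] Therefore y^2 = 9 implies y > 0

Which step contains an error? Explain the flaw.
Step 2: Taking square root: y = sqrt(9)

Step 2 takes the square root and assumes the positive root only. The equation y^2 = 9 actually has two solutions: y = 3 and y = -3. The proof silently assumes y > 0 without justification, then uses this assumption to conclude y > 0, which is circular. The counterexample y = -3 shows the claim is false.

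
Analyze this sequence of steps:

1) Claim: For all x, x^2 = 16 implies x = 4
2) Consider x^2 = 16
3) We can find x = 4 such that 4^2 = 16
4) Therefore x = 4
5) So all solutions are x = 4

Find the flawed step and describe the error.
Step 4: Therefore x = 4

Step 4 incorrectly concludes that x = 4 is the only solution. The proof shows that x = 4 is A solution (existence), but does not show it is the ONLY solution (uniqueness). In fact, x = -4 is also a solution since (-4)^2 = 16. Finding one solution doesn't prove there are no others.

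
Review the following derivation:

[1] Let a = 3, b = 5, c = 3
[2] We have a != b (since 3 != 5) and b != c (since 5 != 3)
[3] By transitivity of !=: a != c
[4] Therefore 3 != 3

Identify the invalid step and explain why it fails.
Step 3: By transitivity of !=: a != c

Step 3 incorrectly applies transitivity to the '!=' relation. Transitivity states: if a R b and b R c, then a R c. However, '!=' is not transitive. Counterexample: 3 != 5 and 5 != 3, but 3 = 3 (both equal 3). Transitivity holds for relations like <, <=, =, but not for !=.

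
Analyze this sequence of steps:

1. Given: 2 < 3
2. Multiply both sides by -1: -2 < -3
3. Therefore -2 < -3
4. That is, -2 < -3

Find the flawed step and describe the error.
Step 2: Multiply both sides by -1: -2 < -3

Step 2 multiplies both sides by -1 but fails to reverse the inequality sign. When multiplying (or dividing) an inequality by a negative number, the direction must be reversed. Since 2 < 3, we should get -2 > -3, i.e., -2 > -3.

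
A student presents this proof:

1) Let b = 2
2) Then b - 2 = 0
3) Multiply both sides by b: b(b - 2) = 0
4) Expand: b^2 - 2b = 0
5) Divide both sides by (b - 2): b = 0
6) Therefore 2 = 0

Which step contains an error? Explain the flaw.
Step 5: Divide both sides by (b - 2): b = 0

Step 5 divides both sides by (b - 2). However, since b = 2, we have (b - 2) = 0. Division by zero is undefined, making this step invalid.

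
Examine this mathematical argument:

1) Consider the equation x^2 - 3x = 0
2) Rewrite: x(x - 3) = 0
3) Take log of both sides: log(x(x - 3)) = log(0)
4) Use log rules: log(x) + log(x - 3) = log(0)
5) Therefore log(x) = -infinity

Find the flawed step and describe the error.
Step 3: Take log of both sides: log(x(x - 3)) = log(0)

Step 3 takes the logarithm of both sides, resulting in log(0) on the right side. The logarithm is only defined for positive numbers; log(0) is undefined (approaches negative infinity). This operation is invalid.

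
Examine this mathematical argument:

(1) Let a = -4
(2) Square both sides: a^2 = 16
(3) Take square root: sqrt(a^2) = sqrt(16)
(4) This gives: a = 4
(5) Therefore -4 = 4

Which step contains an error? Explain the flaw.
Step 4: This gives: a = 4

Step 4 incorrectly states that sqrt(a^2) = a. The correct identity is sqrt(a^2) = |a|. Since a = -4 < 0, we have sqrt(a^2) = |-4| = 4, not a = -4.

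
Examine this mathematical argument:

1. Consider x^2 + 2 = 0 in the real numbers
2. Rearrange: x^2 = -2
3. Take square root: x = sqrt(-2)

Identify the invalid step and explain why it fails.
Step 3: Take square root: x = sqrt(-2)

Step 3 takes the square root of -2, which is negative. In the real number system, the square root of a negative number is undefined. The equation x^2 + 2 = 0 has no real solutions. Square roots of negative numbers only exist in the complex numbers.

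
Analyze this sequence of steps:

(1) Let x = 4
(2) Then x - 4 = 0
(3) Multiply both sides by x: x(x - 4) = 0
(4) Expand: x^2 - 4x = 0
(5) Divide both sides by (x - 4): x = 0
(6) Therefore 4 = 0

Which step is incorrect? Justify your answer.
Step 5: Divide both sides by (x - 4): x = 0

Step 5 divides both sides by (x - 4). However, since x = 4, we have (x - 4) = 0. Division by zero is undefined, making this step invalid.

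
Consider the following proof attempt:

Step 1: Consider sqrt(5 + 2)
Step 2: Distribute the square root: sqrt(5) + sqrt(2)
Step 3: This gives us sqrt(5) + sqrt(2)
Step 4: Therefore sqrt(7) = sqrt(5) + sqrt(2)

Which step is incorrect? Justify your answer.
Step 2: Distribute the square root: sqrt(5) + sqrt(2)

Step 2 incorrectly 'distributes' the square root over addition. The square root function does not distribute: sqrt(a + b) ≠ sqrt(a) + sqrt(b). In fact, sqrt(5 + 2) = sqrt(7) ≈ 2.6458, while sqrt(5) + sqrt(2) ≈ 3.6503.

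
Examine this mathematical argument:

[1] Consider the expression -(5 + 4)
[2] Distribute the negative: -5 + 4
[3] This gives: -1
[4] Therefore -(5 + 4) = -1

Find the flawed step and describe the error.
Step 2: Distribute the negative: -5 + 4

Step 2 incorrectly distributes the negative sign. The correct distribution is -(5 + 4) = -5 - 4 = -9. The negative must be applied to both terms, not just the first. The error treats -(5 + 4) as -5 + 4, which equals -1 instead of -9.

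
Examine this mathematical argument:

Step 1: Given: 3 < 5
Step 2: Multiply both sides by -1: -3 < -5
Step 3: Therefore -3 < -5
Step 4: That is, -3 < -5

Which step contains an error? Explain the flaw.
Step 2: Multiply both sides by -1: -3 < -5

Step 2 multiplies both sides by -1 but fails to reverse the inequality sign. When multiplying (or dividing) an inequality by a negative number, the direction must be reversed. Since 3 < 5, we should get -3 > -5, i.e., -3 > -5.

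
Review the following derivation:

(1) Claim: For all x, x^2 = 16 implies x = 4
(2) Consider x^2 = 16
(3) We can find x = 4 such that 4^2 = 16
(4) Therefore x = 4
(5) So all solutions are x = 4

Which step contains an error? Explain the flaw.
Step 4: Therefore x = 4

Step 4 incorrectly concludes that x = 4 is the only solution. The proof shows that x = 4 is A solution (existence), but does not show it is the ONLY solution (uniqueness). In fact, x = -4 is also a solution since (-4)^2 = 16. Finding one solution doesn't prove there are no others.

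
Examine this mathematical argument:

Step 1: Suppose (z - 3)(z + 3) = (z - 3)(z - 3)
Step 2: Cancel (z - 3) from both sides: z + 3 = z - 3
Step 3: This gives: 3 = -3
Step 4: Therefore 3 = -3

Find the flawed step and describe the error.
Step 2: Cancel (z - 3) from both sides: z + 3 = z - 3

Step 2 cancels (z - 3) from both sides. This is only valid if (z - 3) ≠ 0, i.e., z ≠ 3. When z = 3, both sides equal zero regardless of the other factors. The correct approach requires considering z = 3 as a separate case.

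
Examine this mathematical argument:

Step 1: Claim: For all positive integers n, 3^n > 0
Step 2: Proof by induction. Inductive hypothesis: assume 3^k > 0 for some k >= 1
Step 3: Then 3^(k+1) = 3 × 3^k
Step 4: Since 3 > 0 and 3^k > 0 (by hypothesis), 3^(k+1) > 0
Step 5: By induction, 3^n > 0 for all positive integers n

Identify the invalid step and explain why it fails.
Step 5: By induction, 3^n > 0 for all positive integers n

Step 5 concludes the proof by induction, but no base case was ever established. A valid induction proof requires: (1) a base case proving 3^1 > 0, and (2) an inductive step showing IF 3^k > 0 THEN 3^(k+1) > 0. Steps 2-4 correctly establish the inductive step, but without the base case the conclusion in step 5 does not follow.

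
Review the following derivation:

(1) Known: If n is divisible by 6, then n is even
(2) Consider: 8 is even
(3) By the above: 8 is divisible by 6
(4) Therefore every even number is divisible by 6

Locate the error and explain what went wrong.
Step 3: By the above: 8 is divisible by 6

Step 3 commits the fallacy of affirming the consequent. The known fact 'divisible by 6 → even' does NOT imply 'even → divisible by 6'. That would be the converse, which is false. For example, 8 is even but 8 ÷ 6 = 1.33, which is not an integer.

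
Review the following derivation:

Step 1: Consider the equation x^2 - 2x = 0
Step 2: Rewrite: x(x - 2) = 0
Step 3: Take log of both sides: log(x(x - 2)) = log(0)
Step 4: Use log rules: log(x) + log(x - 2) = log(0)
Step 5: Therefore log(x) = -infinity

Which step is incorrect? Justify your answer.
Step 3: Take log of both sides: log(x(x - 2)) = log(0)

Step 3 takes the logarithm of both sides, resulting in log(0) on the right side. The logarithm is only defined for positive numbers; log(0) is undefined (approaches negative infinity). This operation is invalid.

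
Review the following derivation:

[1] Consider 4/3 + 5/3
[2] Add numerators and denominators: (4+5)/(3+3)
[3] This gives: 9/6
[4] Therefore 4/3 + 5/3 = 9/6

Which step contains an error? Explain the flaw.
Step 2: Add numerators and denominators: (4+5)/(3+3)

Step 2 incorrectly adds fractions by separately adding numerators and denominators. This is wrong. The correct method requires a common denominator: 4/3 + 5/3 = (4×3 + 5×3)/(3×3) = 27/9 = 3. The method used gives 9/6, which is different.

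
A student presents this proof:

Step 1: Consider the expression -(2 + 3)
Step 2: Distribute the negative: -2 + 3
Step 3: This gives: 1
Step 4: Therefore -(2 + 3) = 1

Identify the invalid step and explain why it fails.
Step 2: Distribute the negative: -2 + 3

Step 2 incorrectly distributes the negative sign. The correct distribution is -(2 + 3) = -2 - 3 = -5. The negative must be applied to both terms, not just the first. The error treats -(2 + 3) as -2 + 3, which equals 1 instead of -5.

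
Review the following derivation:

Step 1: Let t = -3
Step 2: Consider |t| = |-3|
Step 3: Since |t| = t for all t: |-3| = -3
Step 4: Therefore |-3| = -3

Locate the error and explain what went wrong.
Step 3: Since |t| = t for all t: |-3| = -3

Step 3 incorrectly states that |t| = t for all t. The correct definition is |t| = t when t >= 0, and |t| = -t when t < 0. Since -3 < 0, we have |-3| = -(-3) = 3, not -3.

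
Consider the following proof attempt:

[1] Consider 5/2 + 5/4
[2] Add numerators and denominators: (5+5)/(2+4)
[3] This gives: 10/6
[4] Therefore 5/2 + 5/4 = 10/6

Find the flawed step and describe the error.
Step 2: Add numerators and denominators: (5+5)/(2+4)

Step 2 incorrectly adds fractions by separately adding numerators and denominators. This is wrong. The correct method requires a common denominator: 5/2 + 5/4 = (5×4 + 5×2)/(2×4) = 30/8 = 15/4. The method used gives 10/6, which is different.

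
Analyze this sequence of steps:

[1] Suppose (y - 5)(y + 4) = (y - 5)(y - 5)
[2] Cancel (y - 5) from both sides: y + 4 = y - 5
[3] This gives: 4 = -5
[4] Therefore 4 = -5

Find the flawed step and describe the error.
Step 2: Cancel (y - 5) from both sides: y + 4 = y - 5

Step 2 cancels (y - 5) from both sides. This is only valid if (y - 5) ≠ 0, i.e., y ≠ 5. When y = 5, both sides equal zero regardless of the other factors. The correct approach requires considering y = 5 as a separate case.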